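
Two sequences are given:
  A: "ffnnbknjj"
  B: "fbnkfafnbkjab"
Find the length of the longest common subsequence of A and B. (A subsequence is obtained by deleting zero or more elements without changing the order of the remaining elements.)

Backtracking the LCS table gives one alignment: f (A1,B5) → f (A2,B7) → n (A4,B8) → b (A5,B9) → k (A6,B10) → j (A8,B11).
So the longest common subsequence has length 6.

6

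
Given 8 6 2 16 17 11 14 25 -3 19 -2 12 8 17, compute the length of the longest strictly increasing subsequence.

4

Scanning left to right, the best length ending at each element is: 8→1, 6→1, 2→1, 16→2, 17→3, 11→2, 14→3, 25→4, -3→1, 19→4, -2→2, 12→3, 8→3, 17→4.
So the longest increasing subsequence has length 4, e.g. 8, 16, 17, 25.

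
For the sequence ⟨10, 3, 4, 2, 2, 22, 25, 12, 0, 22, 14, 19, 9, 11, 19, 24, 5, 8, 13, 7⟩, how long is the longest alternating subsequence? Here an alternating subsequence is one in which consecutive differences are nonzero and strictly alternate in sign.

14

Track the best alternating length ending on an up-step vs a down-step at each position: up/down = 1/1, 1/2, 3/2, 1/4, 1/4, 5/1, 5/1, 5/6, 1/6, 7/6, 7/8, 9/8, 7/10, 11/10, 11/8, 11/6, 7/12, 13/12, 13/12, 13/14.
The maximum over both is 14; one such subsequence is 10, 3, 4, 2, 22, 12, 22, 14, 19, 9, 11, 5, 8, 7.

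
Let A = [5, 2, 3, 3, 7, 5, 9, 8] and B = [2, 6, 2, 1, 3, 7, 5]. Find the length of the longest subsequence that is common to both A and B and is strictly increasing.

3

For each value that appears in both, track the longest common increasing run ending there.
The best achievable length is 3; one witness is 2, 3, 7 (A-positions 2,3,5, B-positions 1,5,6).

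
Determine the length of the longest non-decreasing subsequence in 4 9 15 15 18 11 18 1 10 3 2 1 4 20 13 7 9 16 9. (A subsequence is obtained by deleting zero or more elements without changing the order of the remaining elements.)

Let dp[i] be the longest non-decreasing subsequence ending at position i. Then dp = [1, 2, 3, 4, 5, 3, 6, 1, 3, 2, 2, 2, 3, 7, 4, 4, 5, 6, 6].
The maximum is 7; one witness is 4, 9, 15, 15, 18, 18, 20 at positions 1,2,3,4,5,7,14.

7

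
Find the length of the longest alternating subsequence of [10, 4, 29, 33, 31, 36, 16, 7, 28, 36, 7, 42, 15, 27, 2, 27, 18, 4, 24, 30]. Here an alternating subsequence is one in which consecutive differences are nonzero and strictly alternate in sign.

15

A longest alternating subsequence is 10, 4, 33, 31, 36, 16, 28, 7, 42, 15, 27, 2, 27, 18, 24 (positions 1,2,4,5,6,7,9,11,12,13,14,15,16,17,19); its 14 consecutive differences strictly alternate in sign, and length 15 is optimal.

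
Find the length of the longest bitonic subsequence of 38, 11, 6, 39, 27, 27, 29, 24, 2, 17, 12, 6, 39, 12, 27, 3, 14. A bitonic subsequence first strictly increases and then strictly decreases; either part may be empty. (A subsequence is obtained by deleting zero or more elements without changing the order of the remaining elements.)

8

Let inc[i] be the LIS ending at i and dec[i] the longest strictly decreasing subsequence starting at i. inc = [1, 1, 1, 2, 2, 2, 3, 2, 1, 2, 2, 2, 4, 3, 4, 2, 4], dec = [7, 3, 2, 7, 6, 6, 6, 5, 1, 4, 3, 2, 3, 2, 2, 1, 1].
max_i inc[i]+dec[i]−1 = 8, with one witness 38, 39, 29, 24, 17, 12, 6, 3.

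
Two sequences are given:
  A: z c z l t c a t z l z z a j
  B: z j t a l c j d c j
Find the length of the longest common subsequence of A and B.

5

Backtracking the LCS table gives one alignment: z (A1,B1) → t (A5,B3) → a (A7,B4) → l (A10,B5) → j (A14,B10).
So the longest common subsequence has length 5.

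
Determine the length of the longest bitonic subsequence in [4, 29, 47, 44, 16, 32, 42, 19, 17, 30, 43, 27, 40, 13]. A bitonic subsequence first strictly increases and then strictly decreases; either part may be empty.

8

Let inc[i] be the LIS ending at i and dec[i] the longest strictly decreasing subsequence starting at i. inc = [1, 2, 3, 3, 2, 3, 4, 3, 3, 4, 5, 4, 5, 2], dec = [1, 4, 6, 5, 2, 4, 4, 3, 2, 3, 3, 2, 2, 1].
max_i inc[i]+dec[i]−1 = 8, with one witness 4, 29, 47, 44, 42, 30, 27, 13.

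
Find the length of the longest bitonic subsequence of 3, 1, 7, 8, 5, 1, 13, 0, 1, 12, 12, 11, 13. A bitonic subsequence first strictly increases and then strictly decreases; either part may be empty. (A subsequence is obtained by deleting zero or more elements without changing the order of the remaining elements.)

6

One longest bitonic subsequence is 3, 7, 8, 5, 1, 0 (positions 1,3,4,5,6,8): it rises to 8 then falls. Length 6 is optimal.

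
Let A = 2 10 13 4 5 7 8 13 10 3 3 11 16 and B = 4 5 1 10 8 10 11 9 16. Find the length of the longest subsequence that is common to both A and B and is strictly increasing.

For each value that appears in both, track the longest common increasing run ending there.
The best achievable length is 6; one witness is 4, 5, 8, 10, 11, 16 (A-positions 4,5,7,9,12,13, B-positions 1,2,5,6,7,9).

6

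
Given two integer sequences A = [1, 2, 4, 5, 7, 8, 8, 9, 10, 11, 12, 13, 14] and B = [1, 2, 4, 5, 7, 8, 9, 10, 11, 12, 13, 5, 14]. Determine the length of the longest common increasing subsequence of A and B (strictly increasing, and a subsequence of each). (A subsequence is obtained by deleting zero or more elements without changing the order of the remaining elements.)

12

A longest common strictly increasing subsequence is 1, 2, 4, 5, 7, 8, 9, 10, 11, 12, 13, 14 (length 12); it appears in order in both A and B, and no longer such subsequence exists.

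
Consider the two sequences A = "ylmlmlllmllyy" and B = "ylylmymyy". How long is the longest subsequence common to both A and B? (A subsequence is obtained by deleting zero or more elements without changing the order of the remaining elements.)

7

Backtracking the LCS table gives one alignment: y (A1,B1) → l (A2,B2) → l (A4,B4) → m (A5,B5) → m (A9,B7) → y (A12,B8) → y (A13,B9).
So the longest common subsequence has length 7.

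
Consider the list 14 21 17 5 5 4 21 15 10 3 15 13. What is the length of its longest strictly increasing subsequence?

One longest increasing subsequence is 14, 17, 21 (positions 1,3,7), of length 3; no longer one exists.

3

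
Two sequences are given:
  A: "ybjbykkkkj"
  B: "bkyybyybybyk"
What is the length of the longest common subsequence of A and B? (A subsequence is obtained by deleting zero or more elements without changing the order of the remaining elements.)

5

Backtracking the LCS table gives one alignment: y (A1,B7) → b (A2,B8) → b (A4,B10) → y (A5,B11) → k (A9,B12).
So the longest common subsequence has length 5.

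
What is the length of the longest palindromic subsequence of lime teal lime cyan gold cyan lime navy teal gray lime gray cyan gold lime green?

9

One longest palindromic subsequence is lime gold cyan gray lime gray cyan gold lime (positions 3,5,6,10,11,12,13,14,15); it reads the same forward and backward, and the interval DP gives dp[1][16] = 9.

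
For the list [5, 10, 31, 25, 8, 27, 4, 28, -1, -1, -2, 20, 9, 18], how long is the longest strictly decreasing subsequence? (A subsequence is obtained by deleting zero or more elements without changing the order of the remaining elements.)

6

Let dp[i] be the longest decreasing subsequence ending at position i. Then dp = [1, 1, 1, 2, 3, 2, 4, 2, 5, 5, 6, 3, 4, 4].
The maximum is 6; one witness is 31, 25, 8, 4, -1, -2 at positions 3,4,5,7,9,11.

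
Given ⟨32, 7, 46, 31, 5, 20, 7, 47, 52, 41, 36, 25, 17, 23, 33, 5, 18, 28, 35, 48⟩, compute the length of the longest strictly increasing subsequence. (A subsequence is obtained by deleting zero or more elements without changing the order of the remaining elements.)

Scanning left to right, the best length ending at each element is: 32→1, 7→1, 46→2, 31→2, 5→1, 20→2, 7→2, 47→3, 52→4, 41→3, 36→3, 25→3, 17→3, 23→4, 33→5, 5→1, 18→4, 28→5, 35→6, 48→7.
So the longest increasing subsequence has length 7, e.g. 5, 7, 17, 23, 33, 35, 48.

7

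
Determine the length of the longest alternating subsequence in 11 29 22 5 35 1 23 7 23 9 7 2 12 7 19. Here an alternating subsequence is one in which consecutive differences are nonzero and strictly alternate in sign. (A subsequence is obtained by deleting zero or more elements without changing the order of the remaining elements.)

Track the best alternating length ending on an up-step vs a down-step at each position: up/down = 1/1, 2/1, 2/3, 1/3, 4/1, 1/5, 6/5, 6/7, 8/5, 8/9, 6/9, 6/9, 10/9, 10/11, 12/9.
The maximum over both is 12; one such subsequence is 11, 29, 22, 35, 1, 23, 7, 23, 9, 12, 7, 19.

12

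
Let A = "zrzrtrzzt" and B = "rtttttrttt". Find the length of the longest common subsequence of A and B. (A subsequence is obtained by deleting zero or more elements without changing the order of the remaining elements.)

4

Backtracking the LCS table gives one alignment: r (A2,B1) → r (A4,B7) → t (A5,B9) → t (A9,B10).
So the longest common subsequence has length 4.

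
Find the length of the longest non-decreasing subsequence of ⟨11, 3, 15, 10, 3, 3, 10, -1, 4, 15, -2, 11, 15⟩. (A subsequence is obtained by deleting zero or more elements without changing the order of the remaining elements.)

6

Let dp[i] be the longest non-decreasing subsequence ending at position i. Then dp = [1, 1, 2, 2, 2, 3, 4, 1, 4, 5, 1, 5, 6].
The maximum is 6; one witness is 3, 3, 3, 10, 15, 15 at positions 2,5,6,7,10,13.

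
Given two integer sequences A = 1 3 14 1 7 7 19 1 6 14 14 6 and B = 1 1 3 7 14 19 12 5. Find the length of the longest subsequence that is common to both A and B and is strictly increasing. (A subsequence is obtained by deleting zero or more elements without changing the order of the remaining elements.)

4

For each value that appears in both, track the longest common increasing run ending there.
The best achievable length is 4; one witness is 1, 3, 7, 14 (A-positions 1,2,5,10, B-positions 1,3,4,5).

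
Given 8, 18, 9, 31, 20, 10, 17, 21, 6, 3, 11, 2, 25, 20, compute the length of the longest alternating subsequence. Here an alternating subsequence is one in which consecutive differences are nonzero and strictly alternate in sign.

11

Track the best alternating length ending on an up-step vs a down-step at each position: up/down = 1/1, 2/1, 2/3, 4/1, 4/5, 4/5, 6/5, 6/5, 1/7, 1/7, 8/7, 1/9, 10/5, 10/11.
The maximum over both is 11; one such subsequence is 8, 18, 9, 31, 10, 17, 6, 11, 2, 25, 20.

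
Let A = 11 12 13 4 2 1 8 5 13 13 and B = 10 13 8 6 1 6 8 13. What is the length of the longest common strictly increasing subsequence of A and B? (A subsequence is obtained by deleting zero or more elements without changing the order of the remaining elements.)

3

A longest common strictly increasing subsequence is 1, 8, 13 (length 3); it appears in order in both A and B, and no longer such subsequence exists.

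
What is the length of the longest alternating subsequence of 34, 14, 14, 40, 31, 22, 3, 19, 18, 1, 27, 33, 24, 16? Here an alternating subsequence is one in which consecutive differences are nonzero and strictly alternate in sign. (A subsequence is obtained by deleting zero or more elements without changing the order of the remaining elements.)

A longest alternating subsequence is 34, 14, 40, 3, 19, 18, 27, 24 (positions 1,2,4,7,8,9,11,13); its 7 consecutive differences strictly alternate in sign, and length 8 is optimal.

8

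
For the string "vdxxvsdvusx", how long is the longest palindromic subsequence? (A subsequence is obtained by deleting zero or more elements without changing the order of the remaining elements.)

Using dp[i][j] = 2 + dp[i+1][j−1] if the ends match, else max(dp[i+1][j], dp[i][j−1]):
dp[1][11] = 6. A witness is vdxxdv at positions 1,2,3,4,7,8.

6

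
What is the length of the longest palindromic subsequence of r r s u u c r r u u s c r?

One longest palindromic subsequence is rsuurruusr (positions 1,3,4,5,7,8,9,10,11,13); it reads the same forward and backward, and the interval DP gives dp[1][13] = 10.

10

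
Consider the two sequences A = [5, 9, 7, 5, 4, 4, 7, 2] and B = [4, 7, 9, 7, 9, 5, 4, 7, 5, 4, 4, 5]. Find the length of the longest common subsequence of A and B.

5

A longest common subsequence is 5, 7, 5, 4, 4 (length 5); the LCS DP confirms no longer common subsequence exists.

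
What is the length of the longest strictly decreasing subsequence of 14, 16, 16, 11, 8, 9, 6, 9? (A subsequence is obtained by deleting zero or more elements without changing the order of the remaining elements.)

4

One longest decreasing subsequence is 14, 11, 8, 6 (positions 1,4,5,7), of length 4; no longer one exists.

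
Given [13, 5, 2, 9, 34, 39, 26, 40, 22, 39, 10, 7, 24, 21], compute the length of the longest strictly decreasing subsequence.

Scanning left to right, the best length ending at each element is: 13→1, 5→2, 2→3, 9→2, 34→1, 39→1, 26→2, 40→1, 22→3, 39→2, 10→4, 7→5, 24→3, 21→4.
So the longest decreasing subsequence has length 5, e.g. 34, 26, 22, 10, 7.

5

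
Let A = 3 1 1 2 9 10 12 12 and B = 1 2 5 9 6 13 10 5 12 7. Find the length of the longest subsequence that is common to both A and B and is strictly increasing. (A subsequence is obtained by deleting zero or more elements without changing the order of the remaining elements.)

5

For each value that appears in both, track the longest common increasing run ending there.
The best achievable length is 5; one witness is 1, 2, 9, 10, 12 (A-positions 2,4,5,6,7, B-positions 1,2,4,7,9).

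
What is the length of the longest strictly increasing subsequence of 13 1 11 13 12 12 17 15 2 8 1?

4

One longest increasing subsequence is 1, 11, 13, 17 (positions 2,3,4,7), of length 4; no longer one exists.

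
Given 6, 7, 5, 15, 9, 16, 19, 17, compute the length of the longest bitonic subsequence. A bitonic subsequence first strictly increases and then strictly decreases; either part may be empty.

Let inc[i] be the LIS ending at i and dec[i] the longest strictly decreasing subsequence starting at i. inc = [1, 2, 1, 3, 3, 4, 5, 5], dec = [2, 2, 1, 2, 1, 1, 2, 1].
max_i inc[i]+dec[i]−1 = 6, with one witness 6, 7, 15, 16, 19, 17.

6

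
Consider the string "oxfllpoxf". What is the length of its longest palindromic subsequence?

One longest palindromic subsequence is fllf (positions 3,4,5,9); it reads the same forward and backward, and the interval DP gives dp[1][9] = 4.

4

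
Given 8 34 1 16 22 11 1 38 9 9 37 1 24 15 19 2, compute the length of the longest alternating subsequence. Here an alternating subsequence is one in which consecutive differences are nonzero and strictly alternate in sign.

A longest alternating subsequence is 8, 34, 1, 16, 11, 38, 9, 37, 1, 24, 15, 19, 2 (positions 1,2,3,4,6,8,9,11,12,13,14,15,16); its 12 consecutive differences strictly alternate in sign, and length 13 is optimal.

13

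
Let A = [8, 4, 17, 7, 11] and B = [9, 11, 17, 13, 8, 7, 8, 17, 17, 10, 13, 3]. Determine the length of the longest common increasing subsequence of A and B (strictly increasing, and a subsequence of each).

2

For each value that appears in both, track the longest common increasing run ending there.
The best achievable length is 2; one witness is 8, 17 (A-positions 1,3, B-positions 5,8).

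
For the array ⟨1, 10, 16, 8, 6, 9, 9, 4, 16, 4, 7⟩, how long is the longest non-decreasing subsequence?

One longest non-decreasing subsequence is 1, 8, 9, 9, 16 (positions 1,4,6,7,9), of length 5; no longer one exists.

5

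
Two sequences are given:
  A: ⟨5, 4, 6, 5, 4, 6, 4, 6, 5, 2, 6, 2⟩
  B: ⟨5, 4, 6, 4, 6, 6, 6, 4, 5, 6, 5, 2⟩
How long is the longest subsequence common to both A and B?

Backtracking the LCS table gives one alignment: 5 (A1,B1) → 4 (A2,B2) → 6 (A3,B3) → 4 (A5,B4) → 6 (A6,B7) → 4 (A7,B8) → 6 (A8,B10) → 5 (A9,B11) → 2 (A12,B12).
So the longest common subsequence has length 9.

9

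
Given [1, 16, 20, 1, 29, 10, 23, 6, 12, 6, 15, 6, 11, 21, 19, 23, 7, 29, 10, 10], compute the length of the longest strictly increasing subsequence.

Let dp[i] be the longest increasing subsequence ending at position i. Then dp = [1, 2, 3, 1, 4, 2, 4, 2, 3, 2, 4, 2, 3, 5, 5, 6, 3, 7, 4, 4].
The maximum is 7; one witness is 1, 10, 12, 15, 21, 23, 29 at positions 1,6,9,11,14,16,18.

7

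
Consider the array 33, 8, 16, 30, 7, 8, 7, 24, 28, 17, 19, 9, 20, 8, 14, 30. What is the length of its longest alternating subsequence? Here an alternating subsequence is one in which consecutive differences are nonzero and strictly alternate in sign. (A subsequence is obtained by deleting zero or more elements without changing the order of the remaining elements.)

A longest alternating subsequence is 33, 8, 16, 7, 8, 7, 24, 17, 19, 9, 20, 8, 14 (positions 1,2,3,5,6,7,8,10,11,12,13,14,15); its 12 consecutive differences strictly alternate in sign, and length 13 is optimal.

13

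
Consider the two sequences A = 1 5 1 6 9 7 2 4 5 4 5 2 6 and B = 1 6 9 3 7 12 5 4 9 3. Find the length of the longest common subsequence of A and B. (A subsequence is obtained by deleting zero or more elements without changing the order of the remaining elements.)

6

A longest common subsequence is 1, 6, 9, 7, 5, 4 (length 6); the LCS DP confirms no longer common subsequence exists.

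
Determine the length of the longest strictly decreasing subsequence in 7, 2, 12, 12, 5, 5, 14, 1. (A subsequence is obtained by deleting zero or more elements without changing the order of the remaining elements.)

Let dp[i] be the longest decreasing subsequence ending at position i. Then dp = [1, 2, 1, 1, 2, 2, 1, 3].
The maximum is 3; one witness is 7, 2, 1 at positions 1,2,8.

3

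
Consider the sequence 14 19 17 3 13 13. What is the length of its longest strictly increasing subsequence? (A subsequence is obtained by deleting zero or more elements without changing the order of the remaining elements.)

Scanning left to right, the best length ending at each element is: 14→1, 19→2, 17→2, 3→1, 13→2, 13→2.
So the longest increasing subsequence has length 2, e.g. 14, 19.

2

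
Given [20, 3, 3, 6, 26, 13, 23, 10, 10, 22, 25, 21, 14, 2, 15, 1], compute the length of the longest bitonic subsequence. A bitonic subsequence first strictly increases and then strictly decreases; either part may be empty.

One longest bitonic subsequence is 3, 6, 26, 23, 22, 21, 14, 2, 1 (positions 2,4,5,7,10,12,13,14,16): it rises to 26 then falls. Length 9 is optimal.

9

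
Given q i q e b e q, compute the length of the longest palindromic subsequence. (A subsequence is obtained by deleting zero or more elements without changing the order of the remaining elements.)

5

One longest palindromic subsequence is qebeq (positions 1,4,5,6,7); it reads the same forward and backward, and the interval DP gives dp[1][7] = 5.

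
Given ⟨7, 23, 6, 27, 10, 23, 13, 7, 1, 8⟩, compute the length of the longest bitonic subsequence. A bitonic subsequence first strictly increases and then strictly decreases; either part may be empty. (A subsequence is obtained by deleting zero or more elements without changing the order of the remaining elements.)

7

Let inc[i] be the LIS ending at i and dec[i] the longest strictly decreasing subsequence starting at i. inc = [1, 2, 1, 3, 2, 3, 3, 2, 1, 3], dec = [3, 4, 2, 5, 3, 4, 3, 2, 1, 1].
max_i inc[i]+dec[i]−1 = 7, with one witness 7, 23, 27, 23, 13, 7, 1.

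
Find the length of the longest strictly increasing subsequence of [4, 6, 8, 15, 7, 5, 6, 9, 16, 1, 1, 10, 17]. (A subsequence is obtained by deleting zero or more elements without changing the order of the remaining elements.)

6

Scanning left to right, the best length ending at each element is: 4→1, 6→2, 8→3, 15→4, 7→3, 5→2, 6→3, 9→4, 16→5, 1→1, 1→1, 10→5, 17→6.
So the longest increasing subsequence has length 6, e.g. 4, 6, 8, 15, 16, 17.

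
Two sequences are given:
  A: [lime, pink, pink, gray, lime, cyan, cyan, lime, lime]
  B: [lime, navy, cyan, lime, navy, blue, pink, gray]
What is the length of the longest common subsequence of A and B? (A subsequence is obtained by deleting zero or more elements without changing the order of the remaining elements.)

A longest common subsequence is lime, pink, gray (length 3); the LCS DP confirms no longer common subsequence exists.

3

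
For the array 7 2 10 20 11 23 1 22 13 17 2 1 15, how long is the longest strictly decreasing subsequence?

Scanning left to right, the best length ending at each element is: 7→1, 2→2, 10→1, 20→1, 11→2, 23→1, 1→3, 22→2, 13→3, 17→3, 2→4, 1→5, 15→4.
So the longest decreasing subsequence has length 5, e.g. 23, 22, 13, 2, 1.

5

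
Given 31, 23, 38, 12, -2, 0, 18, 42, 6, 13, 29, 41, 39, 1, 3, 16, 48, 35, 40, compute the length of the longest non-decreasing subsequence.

7

One longest non-decreasing subsequence is -2, 0, 6, 13, 29, 41, 48 (positions 5,6,9,10,11,12,17), of length 7; no longer one exists.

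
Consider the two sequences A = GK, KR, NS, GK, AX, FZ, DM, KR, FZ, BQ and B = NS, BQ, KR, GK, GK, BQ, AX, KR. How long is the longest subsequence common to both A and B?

A longest common subsequence is GK, GK, AX, KR (length 4); the LCS DP confirms no longer common subsequence exists.

4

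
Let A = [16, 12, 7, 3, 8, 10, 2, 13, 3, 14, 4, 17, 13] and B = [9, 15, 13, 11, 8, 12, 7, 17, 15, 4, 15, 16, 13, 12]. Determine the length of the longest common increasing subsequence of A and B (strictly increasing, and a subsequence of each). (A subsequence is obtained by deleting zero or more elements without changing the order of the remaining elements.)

For each value that appears in both, track the longest common increasing run ending there.
The best achievable length is 2; one witness is 13, 17 (A-positions 8,12, B-positions 3,8).

2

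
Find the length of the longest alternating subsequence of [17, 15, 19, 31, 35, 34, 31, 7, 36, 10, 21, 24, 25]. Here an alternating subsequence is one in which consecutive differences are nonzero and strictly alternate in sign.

7

Track the best alternating length ending on an up-step vs a down-step at each position: up/down = 1/1, 1/2, 3/1, 3/1, 3/1, 3/4, 3/4, 1/4, 5/1, 5/6, 7/6, 7/6, 7/6.
The maximum over both is 7; one such subsequence is 17, 15, 35, 34, 36, 10, 21.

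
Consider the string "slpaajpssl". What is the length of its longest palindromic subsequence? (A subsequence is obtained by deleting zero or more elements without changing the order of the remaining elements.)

6

Using dp[i][j] = 2 + dp[i+1][j−1] if the ends match, else max(dp[i+1][j], dp[i][j−1]):
dp[1][10] = 6. A witness is lpaapl at positions 2,3,4,5,7,10.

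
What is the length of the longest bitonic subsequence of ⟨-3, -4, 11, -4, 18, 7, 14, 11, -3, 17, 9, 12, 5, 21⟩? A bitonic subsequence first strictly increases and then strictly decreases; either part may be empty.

One longest bitonic subsequence is -3, 11, 18, 14, 11, 9, 5 (positions 1,3,5,7,8,11,13): it rises to 18 then falls. Length 7 is optimal.

7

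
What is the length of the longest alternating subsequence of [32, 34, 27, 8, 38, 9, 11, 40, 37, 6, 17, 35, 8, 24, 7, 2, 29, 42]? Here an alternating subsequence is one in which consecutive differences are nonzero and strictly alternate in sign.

Track the best alternating length ending on an up-step vs a down-step at each position: up/down = 1/1, 2/1, 1/3, 1/3, 4/1, 4/5, 6/5, 6/1, 6/7, 1/7, 8/7, 8/7, 8/9, 10/9, 8/11, 1/11, 12/9, 12/1.
The maximum over both is 12; one such subsequence is 32, 34, 27, 38, 9, 11, 6, 17, 8, 24, 7, 29.

12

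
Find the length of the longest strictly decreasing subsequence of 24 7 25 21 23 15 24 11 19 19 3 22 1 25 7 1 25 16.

Scanning left to right, the best length ending at each element is: 24→1, 7→2, 25→1, 21→2, 23→2, 15→3, 24→2, 11→4, 19→3, 19→3, 3→5, 22→3, 1→6, 25→1, 7→5, 1→6, 25→1, 16→4.
So the longest decreasing subsequence has length 6, e.g. 24, 21, 15, 11, 3, 1.

6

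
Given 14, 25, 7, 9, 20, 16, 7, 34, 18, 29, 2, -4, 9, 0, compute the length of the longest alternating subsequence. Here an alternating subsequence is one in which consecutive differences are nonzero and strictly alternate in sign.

Track the best alternating length ending on an up-step vs a down-step at each position: up/down = 1/1, 2/1, 1/3, 4/3, 4/3, 4/5, 1/5, 6/1, 6/7, 8/7, 1/9, 1/9, 10/9, 10/11.
The maximum over both is 11; one such subsequence is 14, 25, 7, 20, 16, 34, 18, 29, 2, 9, 0.

11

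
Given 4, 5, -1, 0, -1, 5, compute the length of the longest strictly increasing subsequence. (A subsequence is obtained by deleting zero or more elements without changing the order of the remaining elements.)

3

Scanning left to right, the best length ending at each element is: 4→1, 5→2, -1→1, 0→2, -1→1, 5→3.
So the longest increasing subsequence has length 3, e.g. -1, 0, 5.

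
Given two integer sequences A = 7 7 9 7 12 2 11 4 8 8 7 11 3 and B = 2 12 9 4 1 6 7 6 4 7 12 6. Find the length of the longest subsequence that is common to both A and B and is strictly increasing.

3

A longest common strictly increasing subsequence is 2, 4, 7 (length 3); it appears in order in both A and B, and no longer such subsequence exists.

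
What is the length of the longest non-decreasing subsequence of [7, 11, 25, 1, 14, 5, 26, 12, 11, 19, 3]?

Let dp[i] be the longest non-decreasing subsequence ending at position i. Then dp = [1, 2, 3, 1, 3, 2, 4, 3, 3, 4, 2].
The maximum is 4; one witness is 7, 11, 25, 26 at positions 1,2,3,7.

4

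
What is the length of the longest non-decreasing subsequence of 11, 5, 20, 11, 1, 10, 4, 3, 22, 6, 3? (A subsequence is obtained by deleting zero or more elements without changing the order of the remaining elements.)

3

One longest non-decreasing subsequence is 11, 20, 22 (positions 1,3,9), of length 3; no longer one exists.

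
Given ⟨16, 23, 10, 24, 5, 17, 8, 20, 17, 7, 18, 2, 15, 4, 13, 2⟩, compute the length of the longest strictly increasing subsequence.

4

Let dp[i] be the longest increasing subsequence ending at position i. Then dp = [1, 2, 1, 3, 1, 2, 2, 3, 3, 2, 4, 1, 3, 2, 3, 1].
The maximum is 4; one witness is 5, 8, 17, 18 at positions 5,7,9,11.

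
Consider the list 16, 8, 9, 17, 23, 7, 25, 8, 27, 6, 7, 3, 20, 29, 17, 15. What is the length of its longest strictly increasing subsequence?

Scanning left to right, the best length ending at each element is: 16→1, 8→1, 9→2, 17→3, 23→4, 7→1, 25→5, 8→2, 27→6, 6→1, 7→2, 3→1, 20→4, 29→7, 17→3, 15→3.
So the longest increasing subsequence has length 7, e.g. 8, 9, 17, 23, 25, 27, 29.

7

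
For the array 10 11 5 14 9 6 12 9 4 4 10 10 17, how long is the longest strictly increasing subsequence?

One longest increasing subsequence is 5, 6, 9, 10, 17 (positions 3,6,8,11,13), of length 5; no longer one exists.

5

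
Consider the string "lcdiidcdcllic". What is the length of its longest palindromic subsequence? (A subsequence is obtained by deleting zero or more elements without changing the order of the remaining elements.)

8

One longest palindromic subsequence is lcdiidcl (positions 1,2,3,4,5,8,9,11); it reads the same forward and backward, and the interval DP gives dp[1][13] = 8.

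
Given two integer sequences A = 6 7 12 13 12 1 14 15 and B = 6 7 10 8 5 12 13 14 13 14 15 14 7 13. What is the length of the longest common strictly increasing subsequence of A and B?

A longest common strictly increasing subsequence is 6, 7, 12, 13, 14, 15 (length 6); it appears in order in both A and B, and no longer such subsequence exists.

6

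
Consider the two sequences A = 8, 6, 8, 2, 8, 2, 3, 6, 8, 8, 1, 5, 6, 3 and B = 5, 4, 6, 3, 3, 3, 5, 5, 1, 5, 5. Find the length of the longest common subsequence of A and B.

Backtracking the LCS table gives one alignment: 6 (A2,B3) → 3 (A7,B6) → 1 (A11,B9) → 5 (A12,B11).
So the longest common subsequence has length 4.

4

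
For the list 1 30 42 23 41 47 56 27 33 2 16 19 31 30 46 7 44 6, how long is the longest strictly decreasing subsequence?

7

Scanning left to right, the best length ending at each element is: 1→1, 30→1, 42→1, 23→2, 41→2, 47→1, 56→1, 27→3, 33→3, 2→4, 16→4, 19→4, 31→4, 30→5, 46→2, 7→6, 44→3, 6→7.
So the longest decreasing subsequence has length 7, e.g. 42, 41, 33, 31, 30, 7, 6.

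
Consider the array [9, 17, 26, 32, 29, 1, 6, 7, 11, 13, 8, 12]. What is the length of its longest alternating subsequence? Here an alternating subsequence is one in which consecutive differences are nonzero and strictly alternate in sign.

Track the best alternating length ending on an up-step vs a down-step at each position: up/down = 1/1, 2/1, 2/1, 2/1, 2/3, 1/3, 4/3, 4/3, 4/3, 4/3, 4/5, 6/5.
The maximum over both is 6; one such subsequence is 9, 17, 1, 11, 8, 12.

6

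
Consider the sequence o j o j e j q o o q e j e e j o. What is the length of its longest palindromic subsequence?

One longest palindromic subsequence is ojejqooqjejo (positions 1,2,5,6,7,8,9,10,12,14,15,16); it reads the same forward and backward, and the interval DP gives dp[1][16] = 12.

12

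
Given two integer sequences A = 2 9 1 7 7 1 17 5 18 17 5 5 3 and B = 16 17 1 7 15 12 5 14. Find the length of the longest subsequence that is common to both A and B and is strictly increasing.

2

For each value that appears in both, track the longest common increasing run ending there.
The best achievable length is 2; one witness is 1, 7 (A-positions 3,4, B-positions 3,4).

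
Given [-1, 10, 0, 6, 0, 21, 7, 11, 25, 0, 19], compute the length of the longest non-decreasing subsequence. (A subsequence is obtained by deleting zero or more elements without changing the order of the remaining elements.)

One longest non-decreasing subsequence is -1, 0, 6, 7, 11, 25 (positions 1,3,4,7,8,9), of length 6; no longer one exists.

6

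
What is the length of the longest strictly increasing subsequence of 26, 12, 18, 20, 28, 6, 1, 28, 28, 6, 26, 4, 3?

4

One longest increasing subsequence is 12, 18, 20, 28 (positions 2,3,4,5), of length 4; no longer one exists.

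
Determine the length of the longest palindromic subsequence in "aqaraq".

One longest palindromic subsequence is qaraq (positions 2,3,4,5,6); it reads the same forward and backward, and the interval DP gives dp[1][6] = 5.

5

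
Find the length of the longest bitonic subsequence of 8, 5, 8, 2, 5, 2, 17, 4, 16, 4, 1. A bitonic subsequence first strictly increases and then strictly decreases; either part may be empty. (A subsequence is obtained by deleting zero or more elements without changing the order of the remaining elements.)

Let inc[i] be the LIS ending at i and dec[i] the longest strictly decreasing subsequence starting at i. inc = [1, 1, 2, 1, 2, 1, 3, 2, 3, 2, 1], dec = [4, 3, 4, 2, 3, 2, 4, 2, 3, 2, 1].
max_i inc[i]+dec[i]−1 = 6, with one witness 5, 8, 17, 16, 4, 1.

6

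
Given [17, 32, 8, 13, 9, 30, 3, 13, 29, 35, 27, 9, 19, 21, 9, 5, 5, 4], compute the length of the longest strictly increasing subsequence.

Let dp[i] be the longest increasing subsequence ending at position i. Then dp = [1, 2, 1, 2, 2, 3, 1, 3, 4, 5, 4, 2, 4, 5, 2, 2, 2, 2].
The maximum is 5; one witness is 8, 9, 13, 29, 35 at positions 3,5,8,9,10.

5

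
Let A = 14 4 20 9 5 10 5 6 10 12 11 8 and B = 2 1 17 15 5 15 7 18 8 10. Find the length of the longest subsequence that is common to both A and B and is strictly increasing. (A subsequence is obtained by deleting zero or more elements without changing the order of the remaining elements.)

A longest common strictly increasing subsequence is 5, 8 (length 2); it appears in order in both A and B, and no longer such subsequence exists.

2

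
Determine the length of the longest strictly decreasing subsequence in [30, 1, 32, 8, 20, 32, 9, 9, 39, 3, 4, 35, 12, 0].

5

Let dp[i] be the longest decreasing subsequence ending at position i. Then dp = [1, 2, 1, 2, 2, 1, 3, 3, 1, 4, 4, 2, 3, 5].
The maximum is 5; one witness is 30, 20, 9, 3, 0 at positions 1,5,7,10,14.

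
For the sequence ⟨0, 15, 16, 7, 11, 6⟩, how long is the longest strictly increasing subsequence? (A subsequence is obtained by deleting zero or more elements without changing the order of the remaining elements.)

Let dp[i] be the longest increasing subsequence ending at position i. Then dp = [1, 2, 3, 2, 3, 2].
The maximum is 3; one witness is 0, 15, 16 at positions 1,2,3.

3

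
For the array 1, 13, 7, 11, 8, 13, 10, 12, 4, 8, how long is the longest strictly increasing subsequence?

5

One longest increasing subsequence is 1, 7, 8, 10, 12 (positions 1,3,5,7,8), of length 5; no longer one exists.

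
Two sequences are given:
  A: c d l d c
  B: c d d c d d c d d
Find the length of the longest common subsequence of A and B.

A longest common subsequence is cddc (length 4); the LCS DP confirms no longer common subsequence exists.

4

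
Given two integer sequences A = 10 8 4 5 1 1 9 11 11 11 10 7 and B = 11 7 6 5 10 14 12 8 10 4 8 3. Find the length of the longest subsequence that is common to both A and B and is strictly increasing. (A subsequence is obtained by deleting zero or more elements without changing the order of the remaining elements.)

A longest common strictly increasing subsequence is 5, 10 (length 2); it appears in order in both A and B, and no longer such subsequence exists.

2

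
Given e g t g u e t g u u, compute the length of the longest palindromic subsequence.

One longest palindromic subsequence is gtetg (positions 2,3,6,7,8); it reads the same forward and backward, and the interval DP gives dp[1][10] = 5.

5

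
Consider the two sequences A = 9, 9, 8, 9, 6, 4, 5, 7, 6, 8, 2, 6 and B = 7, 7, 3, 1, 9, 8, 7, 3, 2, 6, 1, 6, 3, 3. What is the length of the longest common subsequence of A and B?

5

A longest common subsequence is 9, 8, 7, 6, 6 (length 5); the LCS DP confirms no longer common subsequence exists.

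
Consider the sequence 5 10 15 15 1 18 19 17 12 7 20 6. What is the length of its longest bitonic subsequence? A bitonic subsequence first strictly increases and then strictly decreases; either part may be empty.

One longest bitonic subsequence is 5, 10, 15, 18, 19, 17, 12, 7, 6 (positions 1,2,3,6,7,8,9,10,12): it rises to 19 then falls. Length 9 is optimal.

9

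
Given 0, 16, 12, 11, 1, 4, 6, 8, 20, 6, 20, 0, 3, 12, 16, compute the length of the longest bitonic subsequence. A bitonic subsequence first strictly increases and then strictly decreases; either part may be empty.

8

One longest bitonic subsequence is 0, 1, 4, 6, 8, 20, 6, 3 (positions 1,5,6,7,8,9,10,13): it rises to 20 then falls. Length 8 is optimal.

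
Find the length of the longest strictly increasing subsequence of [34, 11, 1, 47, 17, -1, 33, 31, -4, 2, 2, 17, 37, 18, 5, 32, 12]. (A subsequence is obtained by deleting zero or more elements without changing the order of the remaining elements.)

5

Let dp[i] be the longest increasing subsequence ending at position i. Then dp = [1, 1, 1, 2, 2, 1, 3, 3, 1, 2, 2, 3, 4, 4, 3, 5, 4].
The maximum is 5; one witness is 1, 2, 17, 18, 32 at positions 3,10,12,14,16.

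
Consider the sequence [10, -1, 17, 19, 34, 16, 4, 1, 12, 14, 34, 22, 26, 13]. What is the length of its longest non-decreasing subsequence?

Let dp[i] be the longest non-decreasing subsequence ending at position i. Then dp = [1, 1, 2, 3, 4, 2, 2, 2, 3, 4, 5, 5, 6, 4].
The maximum is 6; one witness is -1, 4, 12, 14, 22, 26 at positions 2,7,9,10,12,13.

6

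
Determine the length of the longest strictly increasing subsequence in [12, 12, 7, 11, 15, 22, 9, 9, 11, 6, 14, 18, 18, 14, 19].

One longest increasing subsequence is 7, 9, 11, 14, 18, 19 (positions 3,7,9,11,12,15), of length 6; no longer one exists.

6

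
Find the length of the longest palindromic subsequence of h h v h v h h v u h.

7

One longest palindromic subsequence is hvhhhvh (positions 1,3,4,6,7,8,10); it reads the same forward and backward, and the interval DP gives dp[1][10] = 7.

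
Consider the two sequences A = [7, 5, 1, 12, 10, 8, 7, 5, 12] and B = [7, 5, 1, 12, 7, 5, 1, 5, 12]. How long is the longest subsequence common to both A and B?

7

A longest common subsequence is 7, 5, 1, 12, 7, 5, 12 (length 7); the LCS DP confirms no longer common subsequence exists.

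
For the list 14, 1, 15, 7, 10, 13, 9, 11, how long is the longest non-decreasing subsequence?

Let dp[i] be the longest non-decreasing subsequence ending at position i. Then dp = [1, 1, 2, 2, 3, 4, 3, 4].
The maximum is 4; one witness is 1, 7, 10, 13 at positions 2,4,5,6.

4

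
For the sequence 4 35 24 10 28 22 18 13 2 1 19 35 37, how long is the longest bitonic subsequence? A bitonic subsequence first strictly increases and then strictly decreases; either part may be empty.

One longest bitonic subsequence is 4, 35, 28, 22, 18, 13, 2, 1 (positions 1,2,5,6,7,8,9,10): it rises to 35 then falls. Length 8 is optimal.

8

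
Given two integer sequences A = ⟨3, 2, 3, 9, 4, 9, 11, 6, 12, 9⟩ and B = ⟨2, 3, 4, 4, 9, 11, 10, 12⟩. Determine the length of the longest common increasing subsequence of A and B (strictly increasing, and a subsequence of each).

A longest common strictly increasing subsequence is 2, 3, 4, 9, 11, 12 (length 6); it appears in order in both A and B, and no longer such subsequence exists.

6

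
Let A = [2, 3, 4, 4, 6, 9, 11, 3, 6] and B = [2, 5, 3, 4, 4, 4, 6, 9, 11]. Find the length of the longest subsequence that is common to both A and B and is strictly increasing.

6

A longest common strictly increasing subsequence is 2, 3, 4, 6, 9, 11 (length 6); it appears in order in both A and B, and no longer such subsequence exists.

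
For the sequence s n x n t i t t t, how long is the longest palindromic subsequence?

4

Using dp[i][j] = 2 + dp[i+1][j−1] if the ends match, else max(dp[i+1][j], dp[i][j−1]):
dp[1][9] = 4. A witness is tttt at positions 5,7,8,9.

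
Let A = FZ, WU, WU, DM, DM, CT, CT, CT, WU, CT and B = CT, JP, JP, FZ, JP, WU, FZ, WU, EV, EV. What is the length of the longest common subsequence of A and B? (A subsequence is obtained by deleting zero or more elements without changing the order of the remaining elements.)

A longest common subsequence is FZ, WU, WU (length 3); the LCS DP confirms no longer common subsequence exists.

3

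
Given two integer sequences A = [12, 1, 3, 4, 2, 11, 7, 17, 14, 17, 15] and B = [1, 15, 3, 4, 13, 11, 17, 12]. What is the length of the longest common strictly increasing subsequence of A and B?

For each value that appears in both, track the longest common increasing run ending there.
The best achievable length is 5; one witness is 1, 3, 4, 11, 17 (A-positions 2,3,4,6,8, B-positions 1,3,4,6,7).

5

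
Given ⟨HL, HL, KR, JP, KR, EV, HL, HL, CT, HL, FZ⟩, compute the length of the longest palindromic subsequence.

7

One longest palindromic subsequence is HL HL KR JP KR HL HL (positions 1,2,3,4,5,8,10); it reads the same forward and backward, and the interval DP gives dp[1][11] = 7.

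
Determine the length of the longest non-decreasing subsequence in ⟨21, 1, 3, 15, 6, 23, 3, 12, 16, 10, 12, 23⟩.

6

Let dp[i] be the longest non-decreasing subsequence ending at position i. Then dp = [1, 1, 2, 3, 3, 4, 3, 4, 5, 4, 5, 6].
The maximum is 6; one witness is 1, 3, 6, 12, 16, 23 at positions 2,3,5,8,9,12.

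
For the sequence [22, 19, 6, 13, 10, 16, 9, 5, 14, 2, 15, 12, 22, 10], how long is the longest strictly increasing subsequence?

5

One longest increasing subsequence is 6, 13, 14, 15, 22 (positions 3,4,9,11,13), of length 5; no longer one exists.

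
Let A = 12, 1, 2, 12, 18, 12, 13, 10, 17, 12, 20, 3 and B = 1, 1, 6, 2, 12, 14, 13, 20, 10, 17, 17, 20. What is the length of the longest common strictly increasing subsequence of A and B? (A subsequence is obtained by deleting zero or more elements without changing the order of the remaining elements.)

6

A longest common strictly increasing subsequence is 1, 2, 12, 13, 17, 20 (length 6); it appears in order in both A and B, and no longer such subsequence exists.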